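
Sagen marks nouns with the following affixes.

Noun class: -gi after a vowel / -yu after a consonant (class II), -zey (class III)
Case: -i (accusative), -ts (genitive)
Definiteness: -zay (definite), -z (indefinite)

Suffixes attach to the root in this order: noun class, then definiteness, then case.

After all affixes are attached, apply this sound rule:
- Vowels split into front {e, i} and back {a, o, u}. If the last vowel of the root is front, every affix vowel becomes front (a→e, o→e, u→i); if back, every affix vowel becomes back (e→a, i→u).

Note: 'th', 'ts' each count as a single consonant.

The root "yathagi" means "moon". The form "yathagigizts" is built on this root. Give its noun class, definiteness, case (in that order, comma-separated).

class II, indefinite, genitive

Segment: yathagi-gi-z-ts.
noun class: -gi/yu → class II.
definiteness: -z → indefinite.
case: -ts → genitive.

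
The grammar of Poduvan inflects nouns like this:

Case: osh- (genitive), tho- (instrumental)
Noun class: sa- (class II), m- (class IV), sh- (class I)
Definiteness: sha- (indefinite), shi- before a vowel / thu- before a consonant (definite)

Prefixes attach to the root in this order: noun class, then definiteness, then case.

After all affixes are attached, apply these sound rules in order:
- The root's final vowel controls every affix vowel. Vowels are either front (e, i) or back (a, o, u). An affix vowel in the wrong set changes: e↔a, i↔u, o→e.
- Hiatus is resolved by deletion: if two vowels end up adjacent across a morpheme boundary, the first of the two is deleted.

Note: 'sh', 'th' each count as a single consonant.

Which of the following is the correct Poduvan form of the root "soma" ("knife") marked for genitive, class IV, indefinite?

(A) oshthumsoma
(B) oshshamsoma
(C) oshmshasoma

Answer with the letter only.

Attach noun class class IV m- → msoma.
Attach definiteness indefinite sha- → shamsoma.
Attach case genitive osh- → oshshamsoma.
Vowel harmony: no change.
Vowel deletion: no change.
So the correct form is oshshamsoma, option (B).
(A) oshthumsoma is wrong: it uses definite instead of indefinite for definiteness.
(C) oshmshasoma is wrong: it has the affixes in the wrong order.

B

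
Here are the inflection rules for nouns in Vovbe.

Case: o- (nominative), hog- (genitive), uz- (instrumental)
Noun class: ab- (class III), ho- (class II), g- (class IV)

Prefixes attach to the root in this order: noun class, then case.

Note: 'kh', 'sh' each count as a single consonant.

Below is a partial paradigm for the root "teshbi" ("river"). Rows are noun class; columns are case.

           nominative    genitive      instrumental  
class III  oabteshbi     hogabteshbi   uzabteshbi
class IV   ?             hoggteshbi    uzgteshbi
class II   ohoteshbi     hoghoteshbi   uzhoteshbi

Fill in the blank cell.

ogteshbi

Attach noun class class IV g- → gteshbi.
Attach case nominative o- → ogteshbi.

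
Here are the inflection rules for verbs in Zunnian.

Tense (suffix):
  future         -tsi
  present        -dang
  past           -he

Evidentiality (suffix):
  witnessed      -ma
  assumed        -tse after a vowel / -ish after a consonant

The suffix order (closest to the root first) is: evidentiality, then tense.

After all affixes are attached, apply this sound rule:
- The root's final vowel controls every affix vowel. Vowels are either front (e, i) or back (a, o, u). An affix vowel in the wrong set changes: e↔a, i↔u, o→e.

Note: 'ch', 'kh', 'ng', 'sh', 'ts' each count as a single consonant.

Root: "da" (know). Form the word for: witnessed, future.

damatsu

Attach evidentiality witnessed -ma → dama.
Attach tense future -tsi → damatsi.
Apply vowel harmony: damatsi → damatsu.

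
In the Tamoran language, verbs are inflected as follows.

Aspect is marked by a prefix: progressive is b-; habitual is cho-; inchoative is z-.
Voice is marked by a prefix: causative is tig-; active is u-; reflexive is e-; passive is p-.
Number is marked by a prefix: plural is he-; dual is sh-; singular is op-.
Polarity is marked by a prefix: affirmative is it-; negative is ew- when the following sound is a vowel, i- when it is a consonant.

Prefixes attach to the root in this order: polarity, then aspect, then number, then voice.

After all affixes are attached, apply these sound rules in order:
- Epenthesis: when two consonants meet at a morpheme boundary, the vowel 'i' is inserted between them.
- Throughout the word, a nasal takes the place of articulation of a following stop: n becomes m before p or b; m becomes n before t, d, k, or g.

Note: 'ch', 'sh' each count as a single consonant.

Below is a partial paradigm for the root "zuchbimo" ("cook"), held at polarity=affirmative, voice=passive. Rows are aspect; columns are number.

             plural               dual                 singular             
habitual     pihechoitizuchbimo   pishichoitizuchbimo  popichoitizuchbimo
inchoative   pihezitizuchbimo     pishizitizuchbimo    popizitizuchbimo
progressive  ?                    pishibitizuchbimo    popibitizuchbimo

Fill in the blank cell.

pihebitizuchbimo

Attach polarity affirmative it- → itzuchbimo.
Attach aspect progressive b- → bitzuchbimo.
Attach number plural he- → hebitzuchbimo.
Attach voice passive p- → phebitzuchbimo.
Apply epenthesis: phebitzuchbimo → pihebitizuchbimo.
Nasal assimilation: no change.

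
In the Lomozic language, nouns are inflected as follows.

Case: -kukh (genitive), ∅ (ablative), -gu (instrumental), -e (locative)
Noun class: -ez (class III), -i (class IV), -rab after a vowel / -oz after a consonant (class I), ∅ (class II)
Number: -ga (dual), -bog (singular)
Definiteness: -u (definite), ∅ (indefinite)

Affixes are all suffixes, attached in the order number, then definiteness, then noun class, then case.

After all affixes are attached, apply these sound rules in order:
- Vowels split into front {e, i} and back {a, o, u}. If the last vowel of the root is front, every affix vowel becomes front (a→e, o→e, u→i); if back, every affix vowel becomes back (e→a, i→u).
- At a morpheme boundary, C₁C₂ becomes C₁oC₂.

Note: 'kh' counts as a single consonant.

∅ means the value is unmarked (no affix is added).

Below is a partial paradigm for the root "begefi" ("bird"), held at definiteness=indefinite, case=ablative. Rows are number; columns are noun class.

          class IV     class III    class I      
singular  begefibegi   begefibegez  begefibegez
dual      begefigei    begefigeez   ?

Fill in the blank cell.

Attach number dual -ga → begefiga.
definiteness = indefinite: zero marking, form stays begefiga.
Attach noun class class I -rab (after vowel 'a') → begefigarab.
case = ablative: zero marking, form stays begefigarab.
Apply vowel harmony: begefigarab → begefigereb.
Epenthesis: no change.

begefigereb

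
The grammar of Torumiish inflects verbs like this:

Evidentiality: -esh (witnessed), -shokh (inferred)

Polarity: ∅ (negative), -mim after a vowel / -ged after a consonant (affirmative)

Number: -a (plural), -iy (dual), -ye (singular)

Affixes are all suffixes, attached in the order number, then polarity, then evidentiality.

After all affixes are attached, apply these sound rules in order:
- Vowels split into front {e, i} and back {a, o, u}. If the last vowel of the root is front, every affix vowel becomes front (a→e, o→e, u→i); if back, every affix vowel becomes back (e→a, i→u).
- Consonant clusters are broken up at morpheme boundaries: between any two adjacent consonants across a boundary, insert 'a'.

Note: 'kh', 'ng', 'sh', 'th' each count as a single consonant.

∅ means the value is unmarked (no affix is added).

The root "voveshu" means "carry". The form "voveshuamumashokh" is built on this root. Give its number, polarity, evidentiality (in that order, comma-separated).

Segment: voveshu-a-mim-shokh.
number: -a → plural.
polarity: -mim/ged → affirmative.
evidentiality: -shokh → inferred.

plural, affirmative, inferred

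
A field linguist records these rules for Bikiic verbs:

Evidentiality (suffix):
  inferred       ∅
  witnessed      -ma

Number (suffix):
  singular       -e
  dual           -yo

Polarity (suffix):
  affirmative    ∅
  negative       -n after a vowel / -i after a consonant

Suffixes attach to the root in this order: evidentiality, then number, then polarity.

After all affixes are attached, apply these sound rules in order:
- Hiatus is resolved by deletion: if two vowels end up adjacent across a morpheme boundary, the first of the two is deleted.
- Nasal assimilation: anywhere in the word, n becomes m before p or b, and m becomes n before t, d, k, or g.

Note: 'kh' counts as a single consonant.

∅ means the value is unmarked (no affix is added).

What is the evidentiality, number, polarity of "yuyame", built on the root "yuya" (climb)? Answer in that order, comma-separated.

Segment: yuya-ma-e.
evidentiality: -ma → witnessed.
number: -e → singular.
polarity: ∅ → affirmative.

witnessed, singular, affirmative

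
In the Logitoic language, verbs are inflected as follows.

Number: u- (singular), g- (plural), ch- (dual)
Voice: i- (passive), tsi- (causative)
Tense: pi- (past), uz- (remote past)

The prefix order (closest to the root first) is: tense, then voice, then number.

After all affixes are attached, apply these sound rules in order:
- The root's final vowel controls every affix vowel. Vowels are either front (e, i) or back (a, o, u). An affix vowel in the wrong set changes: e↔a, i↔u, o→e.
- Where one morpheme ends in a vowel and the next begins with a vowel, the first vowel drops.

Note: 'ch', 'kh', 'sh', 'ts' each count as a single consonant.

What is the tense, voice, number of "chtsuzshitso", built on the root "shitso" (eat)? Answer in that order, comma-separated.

Segment: ch-tsi-uz-shitso.
tense: uz- → remote past.
voice: tsi- → causative.
number: ch- → dual.

remote past, causative, dual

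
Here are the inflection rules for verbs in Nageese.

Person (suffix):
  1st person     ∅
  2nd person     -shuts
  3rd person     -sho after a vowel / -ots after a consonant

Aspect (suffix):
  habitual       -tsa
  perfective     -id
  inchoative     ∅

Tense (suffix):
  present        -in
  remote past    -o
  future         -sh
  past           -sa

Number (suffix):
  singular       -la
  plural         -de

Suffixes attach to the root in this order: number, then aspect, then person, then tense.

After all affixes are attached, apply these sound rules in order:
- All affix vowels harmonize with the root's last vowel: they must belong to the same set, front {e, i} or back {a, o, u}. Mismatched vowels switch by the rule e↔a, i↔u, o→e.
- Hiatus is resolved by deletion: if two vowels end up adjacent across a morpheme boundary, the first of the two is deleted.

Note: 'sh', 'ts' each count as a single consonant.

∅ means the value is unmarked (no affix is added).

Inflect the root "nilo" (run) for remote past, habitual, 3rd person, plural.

nilodatsasho

Attach number plural -de → nilode.
Attach aspect habitual -tsa → nilodetsa.
Attach person 3rd person -sho (after vowel 'a') → nilodetsasho.
Attach tense remote past -o → nilodetsashoo.
Apply vowel harmony: nilodetsashoo → nilodatsashoo.
Apply vowel deletion: nilodatsashoo → nilodatsasho.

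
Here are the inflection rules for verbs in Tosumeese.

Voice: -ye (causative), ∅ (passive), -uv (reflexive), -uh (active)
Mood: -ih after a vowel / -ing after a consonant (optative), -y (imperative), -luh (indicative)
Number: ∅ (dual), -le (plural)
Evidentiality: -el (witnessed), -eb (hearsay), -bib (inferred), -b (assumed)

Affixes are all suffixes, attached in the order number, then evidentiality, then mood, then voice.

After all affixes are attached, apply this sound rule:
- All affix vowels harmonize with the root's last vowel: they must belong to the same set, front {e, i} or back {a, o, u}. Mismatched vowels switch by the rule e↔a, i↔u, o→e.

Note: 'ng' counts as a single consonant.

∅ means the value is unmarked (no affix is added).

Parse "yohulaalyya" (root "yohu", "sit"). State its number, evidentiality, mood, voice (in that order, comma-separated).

plural, witnessed, imperative, causative

Segment: yohu-le-el-y-ye.
number: -le → plural.
evidentiality: -el → witnessed.
mood: -y → imperative.
voice: -ye → causative.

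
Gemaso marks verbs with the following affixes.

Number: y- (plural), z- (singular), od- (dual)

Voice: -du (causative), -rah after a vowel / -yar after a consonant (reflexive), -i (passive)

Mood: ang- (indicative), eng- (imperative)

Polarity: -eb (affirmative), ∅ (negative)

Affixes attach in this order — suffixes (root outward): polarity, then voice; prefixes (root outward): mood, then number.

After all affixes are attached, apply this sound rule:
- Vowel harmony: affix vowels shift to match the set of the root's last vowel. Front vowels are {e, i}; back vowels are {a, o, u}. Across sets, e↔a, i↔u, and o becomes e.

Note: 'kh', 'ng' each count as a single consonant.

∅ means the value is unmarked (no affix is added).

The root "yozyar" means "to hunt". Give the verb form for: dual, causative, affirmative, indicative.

odangyozyarabdu

Attach polarity affirmative -eb → yozyareb.
Attach voice causative -du → yozyarebdu.
Attach mood indicative ang- → angyozyarebdu.
Attach number dual od- → odangyozyarebdu.
Apply vowel harmony: odangyozyarebdu → odangyozyarabdu.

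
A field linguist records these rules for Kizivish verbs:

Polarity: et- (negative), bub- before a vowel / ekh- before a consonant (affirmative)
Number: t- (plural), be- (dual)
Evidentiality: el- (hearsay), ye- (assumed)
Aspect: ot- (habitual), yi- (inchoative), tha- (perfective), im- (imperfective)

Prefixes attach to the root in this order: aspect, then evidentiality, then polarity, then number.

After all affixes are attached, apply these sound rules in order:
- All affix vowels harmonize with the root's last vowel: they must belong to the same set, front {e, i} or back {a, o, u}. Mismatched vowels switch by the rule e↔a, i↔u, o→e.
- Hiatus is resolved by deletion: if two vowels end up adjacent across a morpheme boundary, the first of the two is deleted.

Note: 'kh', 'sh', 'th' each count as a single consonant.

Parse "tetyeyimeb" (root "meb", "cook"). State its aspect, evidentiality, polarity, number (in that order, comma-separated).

Segment: t-et-ye-yi-meb.
aspect: yi- → inchoative.
evidentiality: ye- → assumed.
polarity: et- → negative.
number: t- → plural.

inchoative, assumed, negative, plural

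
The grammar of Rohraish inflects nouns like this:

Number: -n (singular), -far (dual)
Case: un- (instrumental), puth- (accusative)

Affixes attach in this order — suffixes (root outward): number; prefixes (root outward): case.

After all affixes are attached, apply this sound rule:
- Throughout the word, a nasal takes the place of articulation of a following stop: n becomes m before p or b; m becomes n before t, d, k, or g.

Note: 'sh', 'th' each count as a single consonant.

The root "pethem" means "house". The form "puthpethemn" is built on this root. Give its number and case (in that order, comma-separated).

Segment: puth-pethem-n.
number: -n → singular.
case: puth- → accusative.

singular, accusative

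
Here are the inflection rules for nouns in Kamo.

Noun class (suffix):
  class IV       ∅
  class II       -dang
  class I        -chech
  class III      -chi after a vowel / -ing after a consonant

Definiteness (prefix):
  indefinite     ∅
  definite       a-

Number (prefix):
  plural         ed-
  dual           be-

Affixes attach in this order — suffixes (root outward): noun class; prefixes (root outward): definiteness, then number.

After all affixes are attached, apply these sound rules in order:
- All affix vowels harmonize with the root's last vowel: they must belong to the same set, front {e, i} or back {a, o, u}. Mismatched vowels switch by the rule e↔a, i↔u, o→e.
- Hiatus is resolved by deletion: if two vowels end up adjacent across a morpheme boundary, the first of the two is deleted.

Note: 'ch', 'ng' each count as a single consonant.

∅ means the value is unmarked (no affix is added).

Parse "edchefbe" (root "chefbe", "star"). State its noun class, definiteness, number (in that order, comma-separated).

class IV, indefinite, plural

Segment: ed-chefbe.
noun class: ∅ → class IV.
definiteness: ∅ → indefinite.
number: ed- → plural.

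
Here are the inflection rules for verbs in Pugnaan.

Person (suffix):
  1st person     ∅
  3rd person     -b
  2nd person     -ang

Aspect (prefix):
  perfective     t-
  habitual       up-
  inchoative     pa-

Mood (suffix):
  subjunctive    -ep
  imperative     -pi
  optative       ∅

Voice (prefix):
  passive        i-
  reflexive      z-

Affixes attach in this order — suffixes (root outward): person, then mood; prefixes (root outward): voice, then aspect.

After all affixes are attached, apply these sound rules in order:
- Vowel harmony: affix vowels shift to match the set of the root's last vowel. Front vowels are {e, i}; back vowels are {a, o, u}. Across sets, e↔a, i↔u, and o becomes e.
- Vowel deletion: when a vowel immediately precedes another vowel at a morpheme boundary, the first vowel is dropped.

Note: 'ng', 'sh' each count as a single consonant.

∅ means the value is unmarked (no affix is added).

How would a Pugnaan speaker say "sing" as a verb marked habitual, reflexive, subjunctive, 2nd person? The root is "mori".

Attach person 2nd person -ang → moriang.
Attach mood subjunctive -ep → moriangep.
Attach voice reflexive z- → zmoriangep.
Attach aspect habitual up- → upzmoriangep.
Apply vowel harmony: upzmoriangep → ipzmoriengep.
Apply vowel deletion: ipzmoriengep → ipzmorengep.

ipzmorengep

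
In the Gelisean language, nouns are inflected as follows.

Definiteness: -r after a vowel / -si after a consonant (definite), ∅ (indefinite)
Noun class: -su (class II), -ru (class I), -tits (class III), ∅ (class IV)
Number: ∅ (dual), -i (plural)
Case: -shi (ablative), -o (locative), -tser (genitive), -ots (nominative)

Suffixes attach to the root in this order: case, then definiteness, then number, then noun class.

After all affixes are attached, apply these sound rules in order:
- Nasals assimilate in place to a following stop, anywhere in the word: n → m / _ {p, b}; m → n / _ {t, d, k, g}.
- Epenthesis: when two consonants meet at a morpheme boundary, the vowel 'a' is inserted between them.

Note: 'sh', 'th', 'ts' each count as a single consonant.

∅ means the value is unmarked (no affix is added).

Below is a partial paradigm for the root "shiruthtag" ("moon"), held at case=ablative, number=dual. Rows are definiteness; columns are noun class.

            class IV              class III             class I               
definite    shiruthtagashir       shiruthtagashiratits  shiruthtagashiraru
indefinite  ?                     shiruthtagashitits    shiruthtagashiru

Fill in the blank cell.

shiruthtagashi

Attach case ablative -shi → shiruthtagshi.
definiteness = indefinite: zero marking, form stays shiruthtagshi.
number = dual: zero marking, form stays shiruthtagshi.
noun class = class IV: zero marking, form stays shiruthtagshi.
Nasal assimilation: no change.
Apply epenthesis: shiruthtagshi → shiruthtagashi.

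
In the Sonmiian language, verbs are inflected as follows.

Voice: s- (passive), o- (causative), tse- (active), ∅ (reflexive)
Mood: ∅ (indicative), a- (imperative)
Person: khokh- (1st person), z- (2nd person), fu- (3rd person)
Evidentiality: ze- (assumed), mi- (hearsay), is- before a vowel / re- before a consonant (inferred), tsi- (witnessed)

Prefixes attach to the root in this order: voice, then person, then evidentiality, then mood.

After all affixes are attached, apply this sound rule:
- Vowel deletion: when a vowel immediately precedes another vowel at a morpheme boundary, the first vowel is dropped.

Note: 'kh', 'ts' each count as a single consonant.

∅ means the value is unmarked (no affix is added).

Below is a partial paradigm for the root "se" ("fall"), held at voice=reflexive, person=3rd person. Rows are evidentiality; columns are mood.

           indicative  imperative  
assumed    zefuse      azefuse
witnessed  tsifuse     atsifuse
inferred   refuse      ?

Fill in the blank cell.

arefuse

voice = reflexive: zero marking, form stays se.
Attach person 3rd person fu- → fuse.
Attach evidentiality inferred re- (before consonant 'f') → refuse.
Attach mood imperative a- → arefuse.
Vowel deletion: no change.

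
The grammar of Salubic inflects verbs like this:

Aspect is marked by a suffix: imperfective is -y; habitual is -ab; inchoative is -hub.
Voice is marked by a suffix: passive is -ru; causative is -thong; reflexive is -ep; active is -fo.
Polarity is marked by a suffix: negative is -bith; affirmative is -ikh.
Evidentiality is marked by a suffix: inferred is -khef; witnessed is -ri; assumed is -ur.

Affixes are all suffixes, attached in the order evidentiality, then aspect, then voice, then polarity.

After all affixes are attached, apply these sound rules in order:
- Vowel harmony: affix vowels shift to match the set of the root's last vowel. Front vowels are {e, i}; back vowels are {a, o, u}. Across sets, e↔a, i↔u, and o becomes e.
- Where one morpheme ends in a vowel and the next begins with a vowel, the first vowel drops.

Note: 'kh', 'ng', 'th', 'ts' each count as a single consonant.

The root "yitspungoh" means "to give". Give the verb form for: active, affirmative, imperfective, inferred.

Attach evidentiality inferred -khef → yitspungohkhef.
Attach aspect imperfective -y → yitspungohkhefy.
Attach voice active -fo → yitspungohkhefyfo.
Attach polarity affirmative -ikh → yitspungohkhefyfoikh.
Apply vowel harmony: yitspungohkhefyfoikh → yitspungohkhafyfoukh.
Apply vowel deletion: yitspungohkhafyfoukh → yitspungohkhafyfukh.

yitspungohkhafyfukh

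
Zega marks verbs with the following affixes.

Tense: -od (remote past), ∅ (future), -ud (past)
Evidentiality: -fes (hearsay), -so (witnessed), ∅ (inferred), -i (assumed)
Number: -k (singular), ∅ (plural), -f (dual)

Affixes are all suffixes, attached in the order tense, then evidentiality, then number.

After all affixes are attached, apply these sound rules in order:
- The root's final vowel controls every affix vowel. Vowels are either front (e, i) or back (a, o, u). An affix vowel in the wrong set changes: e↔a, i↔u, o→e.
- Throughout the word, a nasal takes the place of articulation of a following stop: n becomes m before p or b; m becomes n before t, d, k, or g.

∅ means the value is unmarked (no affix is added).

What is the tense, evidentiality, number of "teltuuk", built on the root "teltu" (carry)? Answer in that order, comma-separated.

Segment: teltu-i-k.
tense: ∅ → future.
evidentiality: -i → assumed.
number: -k → singular.

future, assumed, singular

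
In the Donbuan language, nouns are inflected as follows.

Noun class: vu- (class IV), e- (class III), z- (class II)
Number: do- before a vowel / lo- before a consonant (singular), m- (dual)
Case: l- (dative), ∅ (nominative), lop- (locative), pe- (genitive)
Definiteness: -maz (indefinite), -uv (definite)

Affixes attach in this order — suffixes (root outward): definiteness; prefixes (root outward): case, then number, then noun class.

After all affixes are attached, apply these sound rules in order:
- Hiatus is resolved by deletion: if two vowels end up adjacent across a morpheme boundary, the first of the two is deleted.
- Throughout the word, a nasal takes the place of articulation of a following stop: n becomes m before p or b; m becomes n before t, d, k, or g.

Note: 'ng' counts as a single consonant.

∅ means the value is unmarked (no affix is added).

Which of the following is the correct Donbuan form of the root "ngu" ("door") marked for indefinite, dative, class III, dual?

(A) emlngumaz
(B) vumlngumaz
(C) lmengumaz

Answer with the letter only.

Attach case dative l- → lngu.
Attach number dual m- → mlngu.
Attach noun class class III e- → emlngu.
Attach definiteness indefinite -maz → emlngumaz.
Vowel deletion: no change.
Nasal assimilation: no change.
So the correct form is emlngumaz, option (A).
(C) lmengumaz is wrong: it has the affixes in the wrong order.
(B) vumlngumaz is wrong: it uses class IV instead of class III for noun class.

A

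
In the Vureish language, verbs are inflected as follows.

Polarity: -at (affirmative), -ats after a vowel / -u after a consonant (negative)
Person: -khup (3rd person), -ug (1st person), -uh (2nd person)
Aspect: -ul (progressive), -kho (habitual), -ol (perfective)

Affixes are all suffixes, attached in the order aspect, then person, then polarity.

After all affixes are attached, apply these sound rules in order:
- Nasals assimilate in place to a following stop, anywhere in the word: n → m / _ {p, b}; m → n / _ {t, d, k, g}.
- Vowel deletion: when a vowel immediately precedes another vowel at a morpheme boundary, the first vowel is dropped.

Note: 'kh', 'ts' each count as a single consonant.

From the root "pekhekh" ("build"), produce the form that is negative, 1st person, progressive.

pekhekhulugu

Attach aspect progressive -ul → pekhekhul.
Attach person 1st person -ug → pekhekhulug.
Attach polarity negative -u (after consonant 'g') → pekhekhulugu.
Nasal assimilation: no change.
Vowel deletion: no change.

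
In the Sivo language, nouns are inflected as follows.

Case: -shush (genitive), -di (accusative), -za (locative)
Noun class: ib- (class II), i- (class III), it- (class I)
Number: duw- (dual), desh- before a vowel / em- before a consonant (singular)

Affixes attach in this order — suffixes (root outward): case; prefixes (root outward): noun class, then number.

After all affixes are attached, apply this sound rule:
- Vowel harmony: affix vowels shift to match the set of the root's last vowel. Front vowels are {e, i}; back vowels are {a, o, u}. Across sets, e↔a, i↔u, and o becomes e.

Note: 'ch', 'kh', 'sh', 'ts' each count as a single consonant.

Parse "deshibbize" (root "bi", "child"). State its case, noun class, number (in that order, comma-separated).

locative, class II, singular

Segment: desh-ib-bi-za.
case: -za → locative.
noun class: ib- → class II.
number: desh/em- → singular.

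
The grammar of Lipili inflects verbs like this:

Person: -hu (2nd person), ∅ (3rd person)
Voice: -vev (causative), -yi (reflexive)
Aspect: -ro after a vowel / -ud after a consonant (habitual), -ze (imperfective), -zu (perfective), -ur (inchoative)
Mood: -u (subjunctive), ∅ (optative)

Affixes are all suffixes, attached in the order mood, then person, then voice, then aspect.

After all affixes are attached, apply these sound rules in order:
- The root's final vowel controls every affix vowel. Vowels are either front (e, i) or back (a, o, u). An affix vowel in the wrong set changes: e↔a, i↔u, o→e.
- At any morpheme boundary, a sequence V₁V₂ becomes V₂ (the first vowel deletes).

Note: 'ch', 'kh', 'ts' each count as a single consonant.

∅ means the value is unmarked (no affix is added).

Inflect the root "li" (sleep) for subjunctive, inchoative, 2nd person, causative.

lihivevir

Attach mood subjunctive -u → liu.
Attach person 2nd person -hu → liuhu.
Attach voice causative -vev → liuhuvev.
Attach aspect inchoative -ur → liuhuvevur.
Apply vowel harmony: liuhuvevur → liihivevir.
Apply vowel deletion: liihivevir → lihivevir.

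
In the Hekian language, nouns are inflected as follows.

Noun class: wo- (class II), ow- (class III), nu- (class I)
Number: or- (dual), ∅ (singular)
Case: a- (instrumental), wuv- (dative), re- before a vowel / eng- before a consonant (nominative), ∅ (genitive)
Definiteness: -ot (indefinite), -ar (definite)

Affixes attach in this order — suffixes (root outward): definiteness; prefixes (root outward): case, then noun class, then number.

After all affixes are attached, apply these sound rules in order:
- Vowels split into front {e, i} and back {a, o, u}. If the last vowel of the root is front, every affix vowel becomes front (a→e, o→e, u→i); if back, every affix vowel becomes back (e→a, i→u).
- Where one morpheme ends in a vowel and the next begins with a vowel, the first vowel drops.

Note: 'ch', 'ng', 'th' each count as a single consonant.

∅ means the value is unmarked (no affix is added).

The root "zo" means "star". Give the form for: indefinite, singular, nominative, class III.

Attach definiteness indefinite -ot → zoot.
Attach case nominative eng- (before consonant 'z') → engzoot.
Attach noun class class III ow- → owengzoot.
number = singular: zero marking, form stays owengzoot.
Apply vowel harmony: owengzoot → owangzoot.
Apply vowel deletion: owangzoot → owangzot.

owangzot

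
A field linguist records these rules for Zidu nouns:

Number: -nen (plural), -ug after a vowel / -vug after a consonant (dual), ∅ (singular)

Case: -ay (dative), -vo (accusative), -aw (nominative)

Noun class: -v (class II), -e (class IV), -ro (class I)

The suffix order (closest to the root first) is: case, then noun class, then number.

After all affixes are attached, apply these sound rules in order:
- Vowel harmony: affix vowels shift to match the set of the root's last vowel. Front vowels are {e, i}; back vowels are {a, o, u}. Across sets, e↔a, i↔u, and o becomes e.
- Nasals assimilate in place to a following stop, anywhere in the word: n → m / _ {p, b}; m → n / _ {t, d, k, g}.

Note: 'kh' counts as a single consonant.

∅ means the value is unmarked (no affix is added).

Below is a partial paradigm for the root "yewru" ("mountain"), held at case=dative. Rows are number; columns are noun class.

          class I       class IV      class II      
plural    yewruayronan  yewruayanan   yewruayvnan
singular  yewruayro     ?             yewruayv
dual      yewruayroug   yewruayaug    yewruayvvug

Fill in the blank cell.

Attach case dative -ay → yewruay.
Attach noun class class IV -e → yewruaye.
number = singular: zero marking, form stays yewruaye.
Apply vowel harmony: yewruaye → yewruaya.
Nasal assimilation: no change.

yewruaya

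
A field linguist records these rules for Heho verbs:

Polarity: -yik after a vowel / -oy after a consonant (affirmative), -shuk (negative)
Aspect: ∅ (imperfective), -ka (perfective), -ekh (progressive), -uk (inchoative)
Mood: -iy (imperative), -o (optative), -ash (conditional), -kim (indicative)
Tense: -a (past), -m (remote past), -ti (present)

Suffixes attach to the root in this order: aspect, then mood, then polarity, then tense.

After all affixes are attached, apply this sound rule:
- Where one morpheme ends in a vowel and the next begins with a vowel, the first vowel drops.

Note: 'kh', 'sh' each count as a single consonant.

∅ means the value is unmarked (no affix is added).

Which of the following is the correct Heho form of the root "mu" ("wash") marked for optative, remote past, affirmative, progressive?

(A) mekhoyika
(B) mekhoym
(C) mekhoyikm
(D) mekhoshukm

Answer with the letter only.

C

Attach aspect progressive -ekh → muekh.
Attach mood optative -o → muekho.
Attach polarity affirmative -yik (after vowel 'o') → muekhoyik.
Attach tense remote past -m → muekhoyikm.
Apply vowel deletion: muekhoyikm → mekhoyikm.
So the correct form is mekhoyikm, option (C).
(B) mekhoym is wrong: it has the affixes in the wrong order.
(D) mekhoshukm is wrong: it uses negative instead of affirmative for polarity.
(A) mekhoyika is wrong: it uses past instead of remote past for tense.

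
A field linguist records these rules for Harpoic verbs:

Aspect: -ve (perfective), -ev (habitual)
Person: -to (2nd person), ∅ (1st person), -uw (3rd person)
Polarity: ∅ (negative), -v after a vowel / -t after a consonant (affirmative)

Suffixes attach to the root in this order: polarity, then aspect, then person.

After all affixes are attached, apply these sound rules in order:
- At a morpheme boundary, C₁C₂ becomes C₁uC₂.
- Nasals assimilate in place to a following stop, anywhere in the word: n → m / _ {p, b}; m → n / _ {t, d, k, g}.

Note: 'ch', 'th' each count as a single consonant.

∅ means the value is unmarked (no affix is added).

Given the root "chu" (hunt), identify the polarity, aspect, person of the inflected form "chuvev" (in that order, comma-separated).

Segment: chu-v-ev.
polarity: -v/t → affirmative.
aspect: -ev → habitual.
person: ∅ → 1st person.

affirmative, habitual, 1st person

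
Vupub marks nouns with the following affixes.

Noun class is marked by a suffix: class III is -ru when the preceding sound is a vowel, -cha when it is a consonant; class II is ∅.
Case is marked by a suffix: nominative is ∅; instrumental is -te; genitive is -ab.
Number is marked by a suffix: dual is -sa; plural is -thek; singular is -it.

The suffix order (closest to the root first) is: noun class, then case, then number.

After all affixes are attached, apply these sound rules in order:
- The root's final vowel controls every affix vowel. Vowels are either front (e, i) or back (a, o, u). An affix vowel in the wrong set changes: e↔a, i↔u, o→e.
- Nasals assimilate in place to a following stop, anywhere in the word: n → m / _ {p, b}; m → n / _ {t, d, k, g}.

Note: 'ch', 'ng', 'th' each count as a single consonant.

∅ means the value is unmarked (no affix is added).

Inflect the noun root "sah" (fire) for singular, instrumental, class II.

sahtaut

noun class = class II: zero marking, form stays sah.
Attach case instrumental -te → sahte.
Attach number singular -it → sahteit.
Apply vowel harmony: sahteit → sahtaut.
Nasal assimilation: no change.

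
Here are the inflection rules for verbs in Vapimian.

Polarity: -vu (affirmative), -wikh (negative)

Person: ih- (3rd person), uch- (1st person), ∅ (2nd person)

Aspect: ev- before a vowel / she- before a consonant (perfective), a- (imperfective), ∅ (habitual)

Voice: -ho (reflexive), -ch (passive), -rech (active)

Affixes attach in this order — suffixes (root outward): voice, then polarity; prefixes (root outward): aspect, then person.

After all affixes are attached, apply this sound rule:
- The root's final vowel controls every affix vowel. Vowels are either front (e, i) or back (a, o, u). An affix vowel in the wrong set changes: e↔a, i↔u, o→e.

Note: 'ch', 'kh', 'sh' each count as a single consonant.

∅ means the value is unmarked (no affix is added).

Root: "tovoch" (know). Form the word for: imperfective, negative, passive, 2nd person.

Attach voice passive -ch → tovochch.
Attach aspect imperfective a- → atovochch.
Attach polarity negative -wikh → atovochchwikh.
person = 2nd person: zero marking, form stays atovochchwikh.
Apply vowel harmony: atovochchwikh → atovochchwukh.

atovochchwukh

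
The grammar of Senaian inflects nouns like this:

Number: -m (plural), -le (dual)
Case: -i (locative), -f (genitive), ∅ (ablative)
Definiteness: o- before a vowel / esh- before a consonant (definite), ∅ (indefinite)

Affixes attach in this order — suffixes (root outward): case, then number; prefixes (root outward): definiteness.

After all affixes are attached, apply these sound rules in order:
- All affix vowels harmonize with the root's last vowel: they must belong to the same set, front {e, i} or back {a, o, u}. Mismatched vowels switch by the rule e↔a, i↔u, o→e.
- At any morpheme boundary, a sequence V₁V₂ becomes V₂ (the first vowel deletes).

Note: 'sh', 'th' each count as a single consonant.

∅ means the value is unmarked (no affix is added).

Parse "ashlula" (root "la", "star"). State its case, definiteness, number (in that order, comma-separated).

Segment: esh-la-i-le.
case: -i → locative.
definiteness: o/esh- → definite.
number: -le → dual.

locative, definite, dual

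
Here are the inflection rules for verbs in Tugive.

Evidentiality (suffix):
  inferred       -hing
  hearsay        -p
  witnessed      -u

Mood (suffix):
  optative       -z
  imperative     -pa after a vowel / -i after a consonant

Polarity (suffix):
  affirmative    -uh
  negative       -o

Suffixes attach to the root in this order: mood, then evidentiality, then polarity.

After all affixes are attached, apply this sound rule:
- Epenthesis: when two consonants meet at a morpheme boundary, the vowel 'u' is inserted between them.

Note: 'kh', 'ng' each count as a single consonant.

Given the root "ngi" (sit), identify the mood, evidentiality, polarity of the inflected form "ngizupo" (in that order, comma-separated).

Segment: ngi-z-p-o.
mood: -z → optative.
evidentiality: -p → hearsay.
polarity: -o → negative.

optative, hearsay, negative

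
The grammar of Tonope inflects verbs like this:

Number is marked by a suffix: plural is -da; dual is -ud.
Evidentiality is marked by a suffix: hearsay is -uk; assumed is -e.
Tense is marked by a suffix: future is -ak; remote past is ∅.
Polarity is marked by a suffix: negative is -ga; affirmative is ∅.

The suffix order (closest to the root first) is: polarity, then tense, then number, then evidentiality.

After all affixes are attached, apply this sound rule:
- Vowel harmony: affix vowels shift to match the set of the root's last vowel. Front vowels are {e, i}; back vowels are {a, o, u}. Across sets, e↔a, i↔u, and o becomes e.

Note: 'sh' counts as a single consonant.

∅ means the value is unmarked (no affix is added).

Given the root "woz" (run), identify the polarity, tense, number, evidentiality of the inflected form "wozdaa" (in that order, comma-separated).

Segment: woz-da-e.
polarity: ∅ → affirmative.
tense: ∅ → remote past.
number: -da → plural.
evidentiality: -e → assumed.

affirmative, remote past, plural, assumed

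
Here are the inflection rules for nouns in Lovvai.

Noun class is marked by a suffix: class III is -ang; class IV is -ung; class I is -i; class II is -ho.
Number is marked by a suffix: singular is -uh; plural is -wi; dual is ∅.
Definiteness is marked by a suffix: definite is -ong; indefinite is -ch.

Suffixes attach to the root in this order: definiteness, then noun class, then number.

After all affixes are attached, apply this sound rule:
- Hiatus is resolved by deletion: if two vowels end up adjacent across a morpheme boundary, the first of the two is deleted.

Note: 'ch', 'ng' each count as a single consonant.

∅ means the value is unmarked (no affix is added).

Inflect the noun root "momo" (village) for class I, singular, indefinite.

Attach definiteness indefinite -ch → momoch.
Attach noun class class I -i → momochi.
Attach number singular -uh → momochiuh.
Apply vowel deletion: momochiuh → momochuh.

momochuh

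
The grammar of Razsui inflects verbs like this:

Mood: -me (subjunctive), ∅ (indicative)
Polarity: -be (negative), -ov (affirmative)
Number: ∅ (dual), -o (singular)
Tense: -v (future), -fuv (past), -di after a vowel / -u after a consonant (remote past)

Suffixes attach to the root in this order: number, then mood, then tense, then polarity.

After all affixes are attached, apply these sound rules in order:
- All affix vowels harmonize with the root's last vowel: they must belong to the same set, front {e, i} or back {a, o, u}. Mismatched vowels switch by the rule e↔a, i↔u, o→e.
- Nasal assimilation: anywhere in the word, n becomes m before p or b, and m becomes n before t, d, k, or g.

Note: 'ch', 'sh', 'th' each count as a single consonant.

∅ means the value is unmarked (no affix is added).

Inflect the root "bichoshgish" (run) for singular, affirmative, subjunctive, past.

bichoshgishemefivev

Attach number singular -o → bichoshgisho.
Attach mood subjunctive -me → bichoshgishome.
Attach tense past -fuv → bichoshgishomefuv.
Attach polarity affirmative -ov → bichoshgishomefuvov.
Apply vowel harmony: bichoshgishomefuvov → bichoshgishemefivev.
Nasal assimilation: no change.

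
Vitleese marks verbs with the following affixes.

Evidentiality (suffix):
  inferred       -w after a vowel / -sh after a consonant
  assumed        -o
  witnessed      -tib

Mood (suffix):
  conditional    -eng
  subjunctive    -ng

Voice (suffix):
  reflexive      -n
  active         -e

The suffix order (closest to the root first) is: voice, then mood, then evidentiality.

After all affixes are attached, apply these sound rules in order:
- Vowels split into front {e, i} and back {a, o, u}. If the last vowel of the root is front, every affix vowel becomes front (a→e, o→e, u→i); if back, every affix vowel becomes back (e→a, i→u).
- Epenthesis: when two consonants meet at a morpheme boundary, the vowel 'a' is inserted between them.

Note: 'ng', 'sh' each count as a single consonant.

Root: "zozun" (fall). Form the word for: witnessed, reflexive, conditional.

zozunanangatub

Attach voice reflexive -n → zozunn.
Attach mood conditional -eng → zozunneng.
Attach evidentiality witnessed -tib → zozunnengtib.
Apply vowel harmony: zozunnengtib → zozunnangtub.
Apply epenthesis: zozunnangtub → zozunanangatub.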